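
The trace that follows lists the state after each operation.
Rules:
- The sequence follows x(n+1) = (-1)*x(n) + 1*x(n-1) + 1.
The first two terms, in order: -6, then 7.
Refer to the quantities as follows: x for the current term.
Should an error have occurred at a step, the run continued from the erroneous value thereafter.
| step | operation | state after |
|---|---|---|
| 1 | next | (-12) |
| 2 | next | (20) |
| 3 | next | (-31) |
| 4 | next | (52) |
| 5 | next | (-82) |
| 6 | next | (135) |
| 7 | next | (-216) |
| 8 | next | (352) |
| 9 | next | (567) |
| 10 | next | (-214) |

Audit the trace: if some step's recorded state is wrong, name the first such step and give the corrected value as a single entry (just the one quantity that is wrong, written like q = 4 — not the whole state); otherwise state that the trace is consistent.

Recomputing the run from the initial state:
step 1: x = -12
step 2: x = 20
step 3: x = -31
step 4: x = 52
step 5: x = -82
step 6: x = 135
step 7: x = -216
step 8: x = 352
step 9: x = -567
step 10: x = 920
The first disagreement with the trace is at step 9, where the value should be x = -567.

step 9, x = -567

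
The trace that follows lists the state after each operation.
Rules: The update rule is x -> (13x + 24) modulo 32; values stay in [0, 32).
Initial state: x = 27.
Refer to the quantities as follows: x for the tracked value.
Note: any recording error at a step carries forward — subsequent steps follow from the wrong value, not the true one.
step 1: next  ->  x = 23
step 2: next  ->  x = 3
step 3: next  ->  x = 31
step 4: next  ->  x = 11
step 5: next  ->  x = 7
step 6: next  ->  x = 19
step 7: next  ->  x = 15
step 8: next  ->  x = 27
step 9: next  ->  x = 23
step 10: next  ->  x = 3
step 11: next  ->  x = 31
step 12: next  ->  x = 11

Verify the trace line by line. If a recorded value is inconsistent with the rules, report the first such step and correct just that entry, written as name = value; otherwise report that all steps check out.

no error

1. x = (13*27 + 24) mod 32 = 23 (consistent with the trace)
2. x = (13*23 + 24) mod 32 = 3 (in agreement)
3. x = (13*3 + 24) mod 32 = 31 (in agreement)
4. x = (13*31 + 24) mod 32 = 11 (agrees with the trace)
5. x = (13*11 + 24) mod 32 = 7 (matches)
6. x = (13*7 + 24) mod 32 = 19 (exactly as logged)
7. x = (13*19 + 24) mod 32 = 15 (consistent with the trace)
8. x = (13*15 + 24) mod 32 = 27 (agrees with the trace)
9. x = (13*27 + 24) mod 32 = 23 (no discrepancy)
10. x = (13*23 + 24) mod 32 = 3 (same as recorded)
11. x = (13*3 + 24) mod 32 = 31 (checks out)
12. x = (13*31 + 24) mod 32 = 11 (consistent with the trace)
The whole run recomputes cleanly — no discrepancies.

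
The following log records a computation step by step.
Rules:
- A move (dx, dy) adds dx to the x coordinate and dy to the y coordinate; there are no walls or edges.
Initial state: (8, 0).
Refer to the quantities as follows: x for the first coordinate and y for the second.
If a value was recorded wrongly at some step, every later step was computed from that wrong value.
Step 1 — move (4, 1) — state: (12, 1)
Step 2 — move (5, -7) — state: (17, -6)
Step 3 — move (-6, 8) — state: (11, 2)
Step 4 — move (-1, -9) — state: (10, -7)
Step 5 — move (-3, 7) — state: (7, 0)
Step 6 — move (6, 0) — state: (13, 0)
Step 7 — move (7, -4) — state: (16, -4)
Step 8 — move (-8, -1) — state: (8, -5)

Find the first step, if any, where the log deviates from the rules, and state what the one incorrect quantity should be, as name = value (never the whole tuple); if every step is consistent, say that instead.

step 1: x = 8 + (4) = 12, y = 0 + (1) = 1 -> agrees with the log
step 2: x = 12 + (5) = 17, y = 1 + (-7) = -6 -> matches
step 3: x = 17 + (-6) = 11, y = -6 + (8) = 2 -> consistent with the log
step 4: x = 11 + (-1) = 10, y = 2 + (-9) = -7 -> agrees with the log
step 5: x = 10 + (-3) = 7, y = -7 + (7) = 0 -> matches
step 6: x = 7 + (6) = 13, y = 0 + (0) = 0 -> consistent with the log
step 7: x = 13 + (7) = 20, y = 0 + (-4) = -4 -> the entry is off here
First incorrect step: 7; the correct value is x = 20.

step 7, x = 20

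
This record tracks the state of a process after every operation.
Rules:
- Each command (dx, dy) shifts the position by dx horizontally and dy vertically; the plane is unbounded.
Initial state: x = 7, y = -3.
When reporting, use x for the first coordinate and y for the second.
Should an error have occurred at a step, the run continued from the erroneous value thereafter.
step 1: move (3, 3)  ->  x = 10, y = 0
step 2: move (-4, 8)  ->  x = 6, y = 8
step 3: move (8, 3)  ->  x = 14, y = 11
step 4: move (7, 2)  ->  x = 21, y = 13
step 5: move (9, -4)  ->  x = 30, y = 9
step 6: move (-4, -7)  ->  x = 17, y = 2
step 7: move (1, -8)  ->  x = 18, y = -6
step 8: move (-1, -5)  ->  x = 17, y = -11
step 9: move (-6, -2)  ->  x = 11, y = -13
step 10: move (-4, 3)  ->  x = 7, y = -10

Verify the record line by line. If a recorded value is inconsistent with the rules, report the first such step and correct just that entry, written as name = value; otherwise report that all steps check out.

step 6, x = 26

Recomputing the run from the initial state:
step 1: x = 10, y = 0
step 2: x = 6, y = 8
step 3: x = 14, y = 11
step 4: x = 21, y = 13
step 5: x = 30, y = 9
step 6: x = 26, y = 2
step 7: x = 27, y = -6
step 8: x = 26, y = -11
step 9: x = 20, y = -13
step 10: x = 16, y = -10
The first disagreement with the record is at step 6, where the value should be x = 26.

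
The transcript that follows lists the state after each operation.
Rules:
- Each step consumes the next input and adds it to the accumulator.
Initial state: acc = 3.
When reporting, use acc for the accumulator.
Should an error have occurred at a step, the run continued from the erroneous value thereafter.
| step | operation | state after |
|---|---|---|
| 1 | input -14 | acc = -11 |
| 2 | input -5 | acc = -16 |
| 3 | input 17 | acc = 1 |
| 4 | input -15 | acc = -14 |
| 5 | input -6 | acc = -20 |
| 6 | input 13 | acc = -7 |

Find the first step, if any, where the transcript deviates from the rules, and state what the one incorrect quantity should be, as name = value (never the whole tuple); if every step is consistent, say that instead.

1. acc = 3 + -14 = -11 (no discrepancy)
2. acc = -11 + -5 = -16 (agrees with the transcript)
3. acc = -16 + 17 = 1 (agrees with the transcript)
4. acc = 1 + -15 = -14 (exactly as logged)
5. acc = -14 + -6 = -20 (matches)
6. acc = -20 + 13 = -7 (same as recorded)
Nothing is out of place; the run is error-free.

no error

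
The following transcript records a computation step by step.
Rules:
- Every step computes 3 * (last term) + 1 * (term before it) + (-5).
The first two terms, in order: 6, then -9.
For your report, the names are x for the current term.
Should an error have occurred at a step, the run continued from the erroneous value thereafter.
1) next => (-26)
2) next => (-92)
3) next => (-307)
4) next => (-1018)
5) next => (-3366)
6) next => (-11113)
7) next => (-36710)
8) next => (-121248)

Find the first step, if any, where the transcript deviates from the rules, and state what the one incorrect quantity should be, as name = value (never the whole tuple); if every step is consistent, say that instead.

step 6, x = -11121

Recomputing the run from the initial state:
step 1: x = -26
step 2: x = -92
step 3: x = -307
step 4: x = -1018
step 5: x = -3366
step 6: x = -11121
step 7: x = -36734
step 8: x = -121328
The first disagreement with the transcript is at step 6, where the value should be x = -11121.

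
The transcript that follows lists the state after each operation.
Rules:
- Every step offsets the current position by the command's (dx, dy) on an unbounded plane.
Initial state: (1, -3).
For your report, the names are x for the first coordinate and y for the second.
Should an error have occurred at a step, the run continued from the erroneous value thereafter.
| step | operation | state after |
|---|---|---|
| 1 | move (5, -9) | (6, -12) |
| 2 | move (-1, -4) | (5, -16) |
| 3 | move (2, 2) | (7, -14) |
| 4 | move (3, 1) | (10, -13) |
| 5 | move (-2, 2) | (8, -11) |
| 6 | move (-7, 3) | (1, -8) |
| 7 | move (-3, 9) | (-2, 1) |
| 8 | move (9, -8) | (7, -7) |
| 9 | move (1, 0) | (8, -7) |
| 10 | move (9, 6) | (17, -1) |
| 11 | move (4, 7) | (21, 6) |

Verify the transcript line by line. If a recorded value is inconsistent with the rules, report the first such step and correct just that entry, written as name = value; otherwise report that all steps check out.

Recomputing the run from the initial state:
step 1: x = 6, y = -12
step 2: x = 5, y = -16
step 3: x = 7, y = -14
step 4: x = 10, y = -13
step 5: x = 8, y = -11
step 6: x = 1, y = -8
step 7: x = -2, y = 1
step 8: x = 7, y = -7
step 9: x = 8, y = -7
step 10: x = 17, y = -1
step 11: x = 21, y = 6
This matches the transcript at every step.

no error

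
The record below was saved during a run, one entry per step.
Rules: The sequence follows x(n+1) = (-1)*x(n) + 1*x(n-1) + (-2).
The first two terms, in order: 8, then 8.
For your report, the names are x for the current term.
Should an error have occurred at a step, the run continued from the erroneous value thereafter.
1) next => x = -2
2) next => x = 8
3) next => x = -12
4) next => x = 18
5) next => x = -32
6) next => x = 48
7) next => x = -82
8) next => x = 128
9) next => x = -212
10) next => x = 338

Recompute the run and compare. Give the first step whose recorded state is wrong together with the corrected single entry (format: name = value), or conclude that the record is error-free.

Step 1: x = -1*(8) + (1)*(8) + (-2) = -2 — agrees with the record.
Step 2: x = -1*(-2) + (1)*(8) + (-2) = 8 — exactly as logged.
Step 3: x = -1*(8) + (1)*(-2) + (-2) = -12 — same as recorded.
Step 4: x = -1*(-12) + (1)*(8) + (-2) = 18 — checks out.
Step 5: x = -1*(18) + (1)*(-12) + (-2) = -32 — verified.
Step 6: x = -1*(-32) + (1)*(18) + (-2) = 48 — agrees with the record.
Step 7: x = -1*(48) + (1)*(-32) + (-2) = -82 — same as recorded.
Step 8: x = -1*(-82) + (1)*(48) + (-2) = 128 — matches.
Step 9: x = -1*(128) + (1)*(-82) + (-2) = -212 — verified.
Step 10: x = -1*(-212) + (1)*(128) + (-2) = 338 — confirmed correct.
All steps check out; nothing to correct.

no error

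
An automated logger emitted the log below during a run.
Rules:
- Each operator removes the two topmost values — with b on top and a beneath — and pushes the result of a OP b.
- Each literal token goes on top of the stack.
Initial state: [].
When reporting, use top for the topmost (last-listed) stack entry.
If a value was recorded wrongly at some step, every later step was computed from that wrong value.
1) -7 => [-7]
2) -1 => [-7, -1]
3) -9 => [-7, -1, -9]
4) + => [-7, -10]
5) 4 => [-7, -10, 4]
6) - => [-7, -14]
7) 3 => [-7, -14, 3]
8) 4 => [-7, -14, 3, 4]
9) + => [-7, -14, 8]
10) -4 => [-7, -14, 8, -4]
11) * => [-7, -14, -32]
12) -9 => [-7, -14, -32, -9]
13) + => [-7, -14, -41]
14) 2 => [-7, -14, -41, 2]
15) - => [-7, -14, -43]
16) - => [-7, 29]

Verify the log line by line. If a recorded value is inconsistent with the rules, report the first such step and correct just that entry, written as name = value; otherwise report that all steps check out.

step 9, top = 7

1. push -7: top = -7 (no discrepancy)
2. push -1: top = -1 (agrees with the log)
3. push -9: top = -9 (verified)
4. -1 + -9 = -10 (confirmed correct)
5. push 4: top = 4 (in agreement)
6. -10 - 4 = -14 (exactly as logged)
7. push 3: top = 3 (no discrepancy)
8. push 4: top = 4 (exactly as logged)
9. 3 + 4 = 7 (first mismatch against the log)
That makes step 9 the first incorrect line — top = 7 is what it should show.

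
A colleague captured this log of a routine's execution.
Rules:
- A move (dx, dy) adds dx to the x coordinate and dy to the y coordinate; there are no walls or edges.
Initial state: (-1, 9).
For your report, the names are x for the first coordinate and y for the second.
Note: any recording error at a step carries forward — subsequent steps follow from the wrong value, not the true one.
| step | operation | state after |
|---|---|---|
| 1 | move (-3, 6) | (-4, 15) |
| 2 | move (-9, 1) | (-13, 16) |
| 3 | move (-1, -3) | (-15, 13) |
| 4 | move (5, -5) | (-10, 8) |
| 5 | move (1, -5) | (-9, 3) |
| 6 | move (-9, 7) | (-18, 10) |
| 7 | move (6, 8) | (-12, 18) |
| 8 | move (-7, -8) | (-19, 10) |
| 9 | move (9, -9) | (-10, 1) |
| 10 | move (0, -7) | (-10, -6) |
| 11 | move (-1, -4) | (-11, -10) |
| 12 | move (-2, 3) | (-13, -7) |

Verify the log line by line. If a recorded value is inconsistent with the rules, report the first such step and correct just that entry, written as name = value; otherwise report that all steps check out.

step 3, x = -14

step 1: x = -1 + (-3) = -4, y = 9 + (6) = 15 -> exactly as logged
step 2: x = -4 + (-9) = -13, y = 15 + (1) = 16 -> same as recorded
step 3: x = -13 + (-1) = -14, y = 16 + (-3) = 13 -> a discrepancy with the log
So the first discrepancy is step 3, where the right value is x = -14.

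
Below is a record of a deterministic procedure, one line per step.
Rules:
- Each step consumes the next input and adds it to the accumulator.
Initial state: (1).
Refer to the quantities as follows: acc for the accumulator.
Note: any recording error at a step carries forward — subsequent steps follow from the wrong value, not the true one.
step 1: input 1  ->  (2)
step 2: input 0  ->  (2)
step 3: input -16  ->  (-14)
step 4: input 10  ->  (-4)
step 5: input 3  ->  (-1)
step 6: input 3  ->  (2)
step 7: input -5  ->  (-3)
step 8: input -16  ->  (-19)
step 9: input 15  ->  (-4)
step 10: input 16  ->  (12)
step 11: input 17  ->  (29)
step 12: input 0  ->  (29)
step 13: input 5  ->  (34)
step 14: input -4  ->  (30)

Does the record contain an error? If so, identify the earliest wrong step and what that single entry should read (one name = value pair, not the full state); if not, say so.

1. acc = 1 + 1 = 2 (exactly as logged)
2. acc = 2 + 0 = 2 (matches)
3. acc = 2 + -16 = -14 (confirmed correct)
4. acc = -14 + 10 = -4 (checks out)
5. acc = -4 + 3 = -1 (in agreement)
6. acc = -1 + 3 = 2 (consistent with the record)
7. acc = 2 + -5 = -3 (no discrepancy)
8. acc = -3 + -16 = -19 (checks out)
9. acc = -19 + 15 = -4 (confirmed correct)
10. acc = -4 + 16 = 12 (same as recorded)
11. acc = 12 + 17 = 29 (no discrepancy)
12. acc = 29 + 0 = 29 (consistent with the record)
13. acc = 29 + 5 = 34 (checks out)
14. acc = 34 + -4 = 30 (exactly as logged)
Nothing is out of place; the run is error-free.

no error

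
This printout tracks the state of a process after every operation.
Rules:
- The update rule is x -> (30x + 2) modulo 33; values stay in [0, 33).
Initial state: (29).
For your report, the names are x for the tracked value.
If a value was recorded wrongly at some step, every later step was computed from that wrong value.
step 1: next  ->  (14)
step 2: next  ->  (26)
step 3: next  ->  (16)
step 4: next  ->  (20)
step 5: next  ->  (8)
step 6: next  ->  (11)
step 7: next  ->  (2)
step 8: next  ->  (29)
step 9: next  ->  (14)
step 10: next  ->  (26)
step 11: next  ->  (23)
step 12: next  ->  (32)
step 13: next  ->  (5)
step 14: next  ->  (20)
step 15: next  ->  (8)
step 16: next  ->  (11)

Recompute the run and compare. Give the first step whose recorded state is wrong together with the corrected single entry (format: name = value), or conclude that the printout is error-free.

1. x = (30*29 + 2) mod 33 = 14 (verified)
2. x = (30*14 + 2) mod 33 = 26 (confirmed correct)
3. x = (30*26 + 2) mod 33 = 23 (a discrepancy with the printout)
First deviation found at step 3; the corrected entry is x = 23.

step 3, x = 23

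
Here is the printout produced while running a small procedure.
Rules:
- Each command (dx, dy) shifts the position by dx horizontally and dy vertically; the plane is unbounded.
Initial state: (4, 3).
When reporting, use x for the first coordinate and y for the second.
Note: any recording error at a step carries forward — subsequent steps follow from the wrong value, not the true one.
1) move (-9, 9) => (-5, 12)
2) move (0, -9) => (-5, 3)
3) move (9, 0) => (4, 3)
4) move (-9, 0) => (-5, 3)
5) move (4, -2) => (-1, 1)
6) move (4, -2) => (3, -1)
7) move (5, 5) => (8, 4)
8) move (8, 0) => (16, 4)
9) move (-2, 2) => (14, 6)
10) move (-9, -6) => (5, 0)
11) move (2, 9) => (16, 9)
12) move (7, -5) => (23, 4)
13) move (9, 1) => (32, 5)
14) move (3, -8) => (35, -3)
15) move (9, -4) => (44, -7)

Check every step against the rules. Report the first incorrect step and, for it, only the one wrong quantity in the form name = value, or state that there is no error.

step 1: x = 4 + (-9) = -5, y = 3 + (9) = 12 -> confirmed correct
step 2: x = -5 + (0) = -5, y = 12 + (-9) = 3 -> same as recorded
step 3: x = -5 + (9) = 4, y = 3 + (0) = 3 -> verified
step 4: x = 4 + (-9) = -5, y = 3 + (0) = 3 -> verified
step 5: x = -5 + (4) = -1, y = 3 + (-2) = 1 -> verified
step 6: x = -1 + (4) = 3, y = 1 + (-2) = -1 -> agrees with the printout
step 7: x = 3 + (5) = 8, y = -1 + (5) = 4 -> agrees with the printout
step 8: x = 8 + (8) = 16, y = 4 + (0) = 4 -> verified
step 9: x = 16 + (-2) = 14, y = 4 + (2) = 6 -> in agreement
step 10: x = 14 + (-9) = 5, y = 6 + (-6) = 0 -> exactly as logged
step 11: x = 5 + (2) = 7, y = 0 + (9) = 9 -> not what was recorded
The earliest wrong entry is at step 11: it should read x = 7.

step 11, x = 7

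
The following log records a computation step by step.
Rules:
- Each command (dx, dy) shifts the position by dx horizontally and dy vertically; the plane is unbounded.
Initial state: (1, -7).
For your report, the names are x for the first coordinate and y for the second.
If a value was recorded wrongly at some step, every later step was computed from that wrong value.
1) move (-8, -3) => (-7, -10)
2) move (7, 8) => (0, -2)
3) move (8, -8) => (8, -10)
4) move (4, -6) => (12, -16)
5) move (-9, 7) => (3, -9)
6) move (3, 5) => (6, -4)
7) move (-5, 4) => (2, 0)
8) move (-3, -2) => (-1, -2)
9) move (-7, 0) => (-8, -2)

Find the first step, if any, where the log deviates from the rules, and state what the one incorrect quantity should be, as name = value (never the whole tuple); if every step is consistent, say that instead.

step 7, x = 1

Step 1: x = 1 + (-8) = -7, y = -7 + (-3) = -10 — confirmed correct.
Step 2: x = -7 + (7) = 0, y = -10 + (8) = -2 — confirmed correct.
Step 3: x = 0 + (8) = 8, y = -2 + (-8) = -10 — in agreement.
Step 4: x = 8 + (4) = 12, y = -10 + (-6) = -16 — verified.
Step 5: x = 12 + (-9) = 3, y = -16 + (7) = -9 — consistent with the log.
Step 6: x = 3 + (3) = 6, y = -9 + (5) = -4 — consistent with the log.
Step 7: x = 6 + (-5) = 1, y = -4 + (4) = 0 — this is not what the log shows.
That makes step 7 the first incorrect line — x = 1 is what it should show.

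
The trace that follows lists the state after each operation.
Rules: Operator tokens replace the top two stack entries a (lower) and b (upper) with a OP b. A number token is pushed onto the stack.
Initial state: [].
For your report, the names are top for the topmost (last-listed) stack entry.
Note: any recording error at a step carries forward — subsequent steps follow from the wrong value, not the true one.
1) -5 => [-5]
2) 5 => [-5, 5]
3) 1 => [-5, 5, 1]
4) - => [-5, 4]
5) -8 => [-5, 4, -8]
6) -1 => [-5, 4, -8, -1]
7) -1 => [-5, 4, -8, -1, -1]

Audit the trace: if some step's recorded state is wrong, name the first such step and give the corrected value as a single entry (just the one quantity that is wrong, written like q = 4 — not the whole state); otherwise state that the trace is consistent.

no error

Recomputing the run from the initial state:
step 1: [-5]
step 2: [-5, 5]
step 3: [-5, 5, 1]
step 4: [-5, 4]
step 5: [-5, 4, -8]
step 6: [-5, 4, -8, -1]
step 7: [-5, 4, -8, -1, -1]
This matches the trace at every step.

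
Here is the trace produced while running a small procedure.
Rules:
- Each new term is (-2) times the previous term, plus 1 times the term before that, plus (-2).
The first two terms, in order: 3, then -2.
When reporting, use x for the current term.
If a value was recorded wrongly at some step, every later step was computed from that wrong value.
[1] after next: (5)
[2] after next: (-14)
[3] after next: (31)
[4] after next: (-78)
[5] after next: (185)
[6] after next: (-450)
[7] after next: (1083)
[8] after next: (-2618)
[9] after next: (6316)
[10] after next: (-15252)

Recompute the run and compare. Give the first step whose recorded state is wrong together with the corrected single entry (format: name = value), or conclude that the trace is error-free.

Recomputing the run from the initial state:
step 1: x = 5
step 2: x = -14
step 3: x = 31
step 4: x = -78
step 5: x = 185
step 6: x = -450
step 7: x = 1083
step 8: x = -2618
step 9: x = 6317
step 10: x = -15254
The first disagreement with the trace is at step 9, where the value should be x = 6317.

step 9, x = 6317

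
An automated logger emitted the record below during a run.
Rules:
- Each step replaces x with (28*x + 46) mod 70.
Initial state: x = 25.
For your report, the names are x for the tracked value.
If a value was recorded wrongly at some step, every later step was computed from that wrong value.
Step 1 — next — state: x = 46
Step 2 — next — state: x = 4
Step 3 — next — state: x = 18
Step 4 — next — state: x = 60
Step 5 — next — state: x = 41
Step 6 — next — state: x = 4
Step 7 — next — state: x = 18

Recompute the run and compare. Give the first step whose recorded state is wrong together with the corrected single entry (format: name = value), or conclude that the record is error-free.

step 1: x = (28*25 + 46) mod 70 = 46 -> in agreement
step 2: x = (28*46 + 46) mod 70 = 4 -> verified
step 3: x = (28*4 + 46) mod 70 = 18 -> confirmed correct
step 4: x = (28*18 + 46) mod 70 = 60 -> no discrepancy
step 5: x = (28*60 + 46) mod 70 = 46 -> not what was recorded
First incorrect step: 5; the correct value is x = 46.

step 5, x = 46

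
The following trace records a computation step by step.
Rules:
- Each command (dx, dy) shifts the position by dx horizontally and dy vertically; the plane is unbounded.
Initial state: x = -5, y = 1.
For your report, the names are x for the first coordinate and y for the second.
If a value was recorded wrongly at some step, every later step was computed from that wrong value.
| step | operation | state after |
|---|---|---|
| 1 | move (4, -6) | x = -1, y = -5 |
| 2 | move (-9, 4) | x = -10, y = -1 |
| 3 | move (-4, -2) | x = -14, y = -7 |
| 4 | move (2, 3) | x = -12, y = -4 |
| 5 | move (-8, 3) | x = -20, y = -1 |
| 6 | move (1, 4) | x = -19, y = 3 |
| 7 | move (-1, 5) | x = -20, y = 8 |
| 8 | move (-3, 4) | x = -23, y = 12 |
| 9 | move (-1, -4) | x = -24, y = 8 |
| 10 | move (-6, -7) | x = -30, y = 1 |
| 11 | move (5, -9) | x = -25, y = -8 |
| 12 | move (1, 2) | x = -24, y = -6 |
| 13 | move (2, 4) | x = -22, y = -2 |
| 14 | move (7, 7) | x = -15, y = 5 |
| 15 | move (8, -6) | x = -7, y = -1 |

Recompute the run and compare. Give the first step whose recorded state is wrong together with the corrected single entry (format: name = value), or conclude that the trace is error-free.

step 3, y = -3

Step 1: x = -5 + (4) = -1, y = 1 + (-6) = -5 — same as recorded.
Step 2: x = -1 + (-9) = -10, y = -5 + (4) = -1 — verified.
Step 3: x = -10 + (-4) = -14, y = -1 + (-2) = -3 — this is not what the trace shows.
First deviation found at step 3; the corrected entry is y = -3.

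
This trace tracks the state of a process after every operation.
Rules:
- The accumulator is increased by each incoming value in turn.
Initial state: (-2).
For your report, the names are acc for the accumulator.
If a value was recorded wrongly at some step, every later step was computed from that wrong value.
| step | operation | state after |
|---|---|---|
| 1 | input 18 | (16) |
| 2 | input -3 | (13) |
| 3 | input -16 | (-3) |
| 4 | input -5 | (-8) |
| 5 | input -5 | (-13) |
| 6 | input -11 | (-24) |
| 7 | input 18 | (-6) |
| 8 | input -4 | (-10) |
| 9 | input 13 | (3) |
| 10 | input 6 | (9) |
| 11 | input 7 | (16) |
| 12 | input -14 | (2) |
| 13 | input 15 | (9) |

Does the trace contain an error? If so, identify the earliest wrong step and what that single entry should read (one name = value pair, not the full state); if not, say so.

step 13, acc = 17

Recomputing the run from the initial state:
step 1: acc = 16
step 2: acc = 13
step 3: acc = -3
step 4: acc = -8
step 5: acc = -13
step 6: acc = -24
step 7: acc = -6
step 8: acc = -10
step 9: acc = 3
step 10: acc = 9
step 11: acc = 16
step 12: acc = 2
step 13: acc = 17
The first disagreement with the trace is at step 13, where the value should be acc = 17.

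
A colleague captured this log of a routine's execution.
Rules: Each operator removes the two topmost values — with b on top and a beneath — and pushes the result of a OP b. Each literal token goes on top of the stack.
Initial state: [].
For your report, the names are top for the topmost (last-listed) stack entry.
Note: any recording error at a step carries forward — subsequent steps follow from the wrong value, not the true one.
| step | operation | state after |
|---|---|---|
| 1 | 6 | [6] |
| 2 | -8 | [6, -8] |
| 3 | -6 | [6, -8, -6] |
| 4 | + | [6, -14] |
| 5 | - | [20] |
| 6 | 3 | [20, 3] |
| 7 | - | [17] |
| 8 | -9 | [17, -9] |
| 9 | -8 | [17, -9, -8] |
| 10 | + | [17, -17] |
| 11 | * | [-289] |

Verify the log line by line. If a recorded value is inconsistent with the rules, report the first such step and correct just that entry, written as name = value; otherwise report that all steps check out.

step 1: push 6: top = 6 -> confirmed correct
step 2: push -8: top = -8 -> exactly as logged
step 3: push -6: top = -6 -> exactly as logged
step 4: -8 + -6 = -14 -> checks out
step 5: 6 - -14 = 20 -> consistent with the log
step 6: push 3: top = 3 -> agrees with the log
step 7: 20 - 3 = 17 -> confirmed correct
step 8: push -9: top = -9 -> same as recorded
step 9: push -8: top = -8 -> consistent with the log
step 10: -9 + -8 = -17 -> verified
step 11: 17 * -17 = -289 -> agrees with the log
The whole run recomputes cleanly — no discrepancies.

no error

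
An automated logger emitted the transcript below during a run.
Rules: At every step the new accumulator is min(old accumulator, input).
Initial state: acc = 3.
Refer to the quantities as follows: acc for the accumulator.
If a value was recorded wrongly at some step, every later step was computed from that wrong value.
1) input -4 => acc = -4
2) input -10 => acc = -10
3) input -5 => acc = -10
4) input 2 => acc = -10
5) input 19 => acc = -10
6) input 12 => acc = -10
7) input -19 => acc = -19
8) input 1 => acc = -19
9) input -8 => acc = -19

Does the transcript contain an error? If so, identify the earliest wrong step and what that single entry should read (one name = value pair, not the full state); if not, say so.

no error

Recomputing the run from the initial state:
step 1: acc = -4
step 2: acc = -10
step 3: acc = -10
step 4: acc = -10
step 5: acc = -10
step 6: acc = -10
step 7: acc = -19
step 8: acc = -19
step 9: acc = -19
This matches the transcript at every step.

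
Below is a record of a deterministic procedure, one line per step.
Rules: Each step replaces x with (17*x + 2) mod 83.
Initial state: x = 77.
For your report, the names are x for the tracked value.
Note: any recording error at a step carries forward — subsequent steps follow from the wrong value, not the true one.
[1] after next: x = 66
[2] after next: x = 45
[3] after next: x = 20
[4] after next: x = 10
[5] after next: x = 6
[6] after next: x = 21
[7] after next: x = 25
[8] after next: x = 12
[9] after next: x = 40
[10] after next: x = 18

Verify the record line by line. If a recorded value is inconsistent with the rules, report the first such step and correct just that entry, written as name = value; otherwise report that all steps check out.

Step 1: x = (17*77 + 2) mod 83 = 66 — exactly as logged.
Step 2: x = (17*66 + 2) mod 83 = 45 — checks out.
Step 3: x = (17*45 + 2) mod 83 = 20 — agrees with the record.
Step 4: x = (17*20 + 2) mod 83 = 10 — same as recorded.
Step 5: x = (17*10 + 2) mod 83 = 6 — checks out.
Step 6: x = (17*6 + 2) mod 83 = 21 — verified.
Step 7: x = (17*21 + 2) mod 83 = 27 — first mismatch against the record.
First deviation found at step 7; the corrected entry is x = 27.

step 7, x = 27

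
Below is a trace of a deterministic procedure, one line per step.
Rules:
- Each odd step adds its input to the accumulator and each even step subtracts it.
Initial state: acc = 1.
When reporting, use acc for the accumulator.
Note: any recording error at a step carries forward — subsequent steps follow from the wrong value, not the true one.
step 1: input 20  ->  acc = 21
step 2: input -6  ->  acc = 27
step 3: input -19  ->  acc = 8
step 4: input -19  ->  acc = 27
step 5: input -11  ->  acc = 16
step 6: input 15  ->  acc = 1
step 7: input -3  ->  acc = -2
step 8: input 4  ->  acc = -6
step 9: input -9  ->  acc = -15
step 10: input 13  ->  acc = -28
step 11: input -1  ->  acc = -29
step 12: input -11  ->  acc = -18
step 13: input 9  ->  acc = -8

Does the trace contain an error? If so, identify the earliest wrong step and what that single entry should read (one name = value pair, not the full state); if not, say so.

step 1: acc = 1 + 20 = 21 -> agrees with the trace
step 2: acc = 21 - -6 = 27 -> matches
step 3: acc = 27 + -19 = 8 -> confirmed correct
step 4: acc = 8 - -19 = 27 -> exactly as logged
step 5: acc = 27 + -11 = 16 -> no discrepancy
step 6: acc = 16 - 15 = 1 -> matches
step 7: acc = 1 + -3 = -2 -> exactly as logged
step 8: acc = -2 - 4 = -6 -> verified
step 9: acc = -6 + -9 = -15 -> consistent with the trace
step 10: acc = -15 - 13 = -28 -> in agreement
step 11: acc = -28 + -1 = -29 -> agrees with the trace
step 12: acc = -29 - -11 = -18 -> in agreement
step 13: acc = -18 + 9 = -9 -> the trace disagrees here
That makes step 13 the first incorrect line — acc = -9 is what it should show.

step 13, acc = -9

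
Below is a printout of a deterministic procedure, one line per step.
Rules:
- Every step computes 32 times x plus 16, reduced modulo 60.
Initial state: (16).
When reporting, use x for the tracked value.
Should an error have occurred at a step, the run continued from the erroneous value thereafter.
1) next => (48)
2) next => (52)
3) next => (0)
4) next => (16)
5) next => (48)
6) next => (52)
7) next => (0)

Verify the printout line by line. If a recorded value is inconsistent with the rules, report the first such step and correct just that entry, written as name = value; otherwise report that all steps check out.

1. x = (32*16 + 16) mod 60 = 48 (no discrepancy)
2. x = (32*48 + 16) mod 60 = 52 (no discrepancy)
3. x = (32*52 + 16) mod 60 = 0 (confirmed correct)
4. x = (32*0 + 16) mod 60 = 16 (consistent with the printout)
5. x = (32*16 + 16) mod 60 = 48 (exactly as logged)
6. x = (32*48 + 16) mod 60 = 52 (same as recorded)
7. x = (32*52 + 16) mod 60 = 0 (verified)
Each recorded entry agrees with the recomputation.

no error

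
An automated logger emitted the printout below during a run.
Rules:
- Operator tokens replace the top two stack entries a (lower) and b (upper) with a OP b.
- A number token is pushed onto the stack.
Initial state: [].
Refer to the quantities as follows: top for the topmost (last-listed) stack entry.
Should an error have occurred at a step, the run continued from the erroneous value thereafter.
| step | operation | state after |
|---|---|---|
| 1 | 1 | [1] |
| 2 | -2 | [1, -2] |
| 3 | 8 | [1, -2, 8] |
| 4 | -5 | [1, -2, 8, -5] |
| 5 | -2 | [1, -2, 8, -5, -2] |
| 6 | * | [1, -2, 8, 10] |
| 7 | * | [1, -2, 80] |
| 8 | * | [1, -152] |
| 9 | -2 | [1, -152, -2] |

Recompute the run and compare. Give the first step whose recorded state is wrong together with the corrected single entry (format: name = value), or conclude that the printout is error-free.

step 8, top = -160

Recomputing the run from the initial state:
step 1: [1]
step 2: [1, -2]
step 3: [1, -2, 8]
step 4: [1, -2, 8, -5]
step 5: [1, -2, 8, -5, -2]
step 6: [1, -2, 8, 10]
step 7: [1, -2, 80]
step 8: [1, -160]
step 9: [1, -160, -2]
The first disagreement with the printout is at step 8, where the value should be top = -160.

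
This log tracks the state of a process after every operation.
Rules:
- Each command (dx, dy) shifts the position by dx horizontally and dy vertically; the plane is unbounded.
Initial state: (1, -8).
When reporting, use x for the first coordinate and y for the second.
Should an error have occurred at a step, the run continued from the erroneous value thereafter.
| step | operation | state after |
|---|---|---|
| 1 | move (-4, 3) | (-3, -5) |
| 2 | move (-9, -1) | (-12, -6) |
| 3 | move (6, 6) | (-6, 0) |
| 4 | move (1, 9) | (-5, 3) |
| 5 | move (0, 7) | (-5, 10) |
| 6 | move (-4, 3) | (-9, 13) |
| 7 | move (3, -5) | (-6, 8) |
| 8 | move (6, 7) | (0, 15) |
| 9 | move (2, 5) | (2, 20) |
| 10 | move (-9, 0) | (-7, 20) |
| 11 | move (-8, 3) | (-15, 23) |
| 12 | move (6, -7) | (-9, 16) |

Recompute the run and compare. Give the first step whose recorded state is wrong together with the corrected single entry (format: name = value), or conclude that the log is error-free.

step 4, y = 9

step 1: x = 1 + (-4) = -3, y = -8 + (3) = -5 -> consistent with the log
step 2: x = -3 + (-9) = -12, y = -5 + (-1) = -6 -> verified
step 3: x = -12 + (6) = -6, y = -6 + (6) = 0 -> in agreement
step 4: x = -6 + (1) = -5, y = 0 + (9) = 9 -> the log disagrees here
The earliest wrong entry is at step 4: it should read y = 9.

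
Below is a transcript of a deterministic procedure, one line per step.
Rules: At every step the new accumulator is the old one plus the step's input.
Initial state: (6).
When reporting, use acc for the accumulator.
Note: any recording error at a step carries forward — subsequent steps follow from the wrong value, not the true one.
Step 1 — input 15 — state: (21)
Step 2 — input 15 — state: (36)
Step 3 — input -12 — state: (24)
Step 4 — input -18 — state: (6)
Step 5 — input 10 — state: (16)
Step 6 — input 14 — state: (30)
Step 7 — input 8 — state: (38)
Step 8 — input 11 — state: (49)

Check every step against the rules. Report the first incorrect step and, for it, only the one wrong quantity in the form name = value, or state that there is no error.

no error

Recomputing the run from the initial state:
step 1: acc = 21
step 2: acc = 36
step 3: acc = 24
step 4: acc = 6
step 5: acc = 16
step 6: acc = 30
step 7: acc = 38
step 8: acc = 49
This matches the transcript at every step.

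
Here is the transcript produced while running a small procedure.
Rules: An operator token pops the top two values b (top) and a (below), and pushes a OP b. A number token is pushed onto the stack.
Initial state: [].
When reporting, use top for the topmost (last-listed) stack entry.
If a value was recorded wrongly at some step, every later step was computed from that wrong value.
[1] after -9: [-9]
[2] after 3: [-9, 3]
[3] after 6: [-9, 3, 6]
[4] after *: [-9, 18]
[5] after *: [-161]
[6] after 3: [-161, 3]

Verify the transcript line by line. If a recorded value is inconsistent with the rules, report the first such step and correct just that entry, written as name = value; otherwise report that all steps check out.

step 5, top = -162

step 1: push -9: top = -9 -> same as recorded
step 2: push 3: top = 3 -> agrees with the transcript
step 3: push 6: top = 6 -> confirmed correct
step 4: 3 * 6 = 18 -> verified
step 5: -9 * 18 = -162 -> the recorded entry deviates here
That makes step 5 the first incorrect line — top = -162 is what it should show.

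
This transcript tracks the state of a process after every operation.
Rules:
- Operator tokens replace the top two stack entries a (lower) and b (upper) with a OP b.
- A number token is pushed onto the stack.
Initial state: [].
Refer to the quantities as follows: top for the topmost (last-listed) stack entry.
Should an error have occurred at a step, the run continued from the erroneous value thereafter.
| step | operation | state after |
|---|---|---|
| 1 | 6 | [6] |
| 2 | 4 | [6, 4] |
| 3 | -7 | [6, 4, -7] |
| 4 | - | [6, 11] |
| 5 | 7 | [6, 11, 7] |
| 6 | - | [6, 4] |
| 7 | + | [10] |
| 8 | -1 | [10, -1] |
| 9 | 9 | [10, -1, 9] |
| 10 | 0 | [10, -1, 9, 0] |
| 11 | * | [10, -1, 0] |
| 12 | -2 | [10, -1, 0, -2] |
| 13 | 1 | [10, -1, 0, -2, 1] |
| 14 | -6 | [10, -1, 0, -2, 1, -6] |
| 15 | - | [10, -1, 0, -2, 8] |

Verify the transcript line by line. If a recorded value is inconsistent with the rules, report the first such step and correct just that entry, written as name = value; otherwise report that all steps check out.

step 15, top = 7

step 1: push 6: top = 6 -> consistent with the transcript
step 2: push 4: top = 4 -> confirmed correct
step 3: push -7: top = -7 -> same as recorded
step 4: 4 - -7 = 11 -> consistent with the transcript
step 5: push 7: top = 7 -> in agreement
step 6: 11 - 7 = 4 -> matches
step 7: 6 + 4 = 10 -> no discrepancy
step 8: push -1: top = -1 -> in agreement
step 9: push 9: top = 9 -> same as recorded
step 10: push 0: top = 0 -> same as recorded
step 11: 9 * 0 = 0 -> exactly as logged
step 12: push -2: top = -2 -> verified
step 13: push 1: top = 1 -> matches
step 14: push -6: top = -6 -> consistent with the transcript
step 15: 1 - -6 = 7 -> this is not what the transcript shows
The earliest wrong entry is at step 15: it should read top = 7.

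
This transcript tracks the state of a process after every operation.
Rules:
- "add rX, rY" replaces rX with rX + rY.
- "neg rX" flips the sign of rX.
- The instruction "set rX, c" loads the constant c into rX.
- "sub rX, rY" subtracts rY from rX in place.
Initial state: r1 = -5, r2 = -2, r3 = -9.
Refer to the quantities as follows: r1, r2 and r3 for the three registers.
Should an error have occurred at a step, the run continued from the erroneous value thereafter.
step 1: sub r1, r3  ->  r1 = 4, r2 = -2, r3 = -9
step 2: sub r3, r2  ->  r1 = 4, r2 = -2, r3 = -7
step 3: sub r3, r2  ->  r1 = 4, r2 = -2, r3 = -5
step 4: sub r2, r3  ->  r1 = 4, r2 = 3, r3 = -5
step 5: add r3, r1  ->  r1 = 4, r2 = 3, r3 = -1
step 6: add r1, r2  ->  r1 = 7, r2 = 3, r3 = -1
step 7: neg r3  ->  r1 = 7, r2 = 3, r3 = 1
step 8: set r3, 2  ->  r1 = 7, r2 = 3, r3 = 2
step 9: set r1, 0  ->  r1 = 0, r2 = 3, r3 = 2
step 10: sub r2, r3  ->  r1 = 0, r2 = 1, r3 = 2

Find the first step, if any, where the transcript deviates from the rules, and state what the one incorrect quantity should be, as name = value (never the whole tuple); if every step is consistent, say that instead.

Step 1: r1 = -5 - -9 = 4 — in agreement.
Step 2: r3 = -9 - -2 = -7 — no discrepancy.
Step 3: r3 = -7 - -2 = -5 — no discrepancy.
Step 4: r2 = -2 - -5 = 3 — checks out.
Step 5: r3 = -5 + 4 = -1 — confirmed correct.
Step 6: r1 = 4 + 3 = 7 — verified.
Step 7: r3 = -(-1) = 1 — checks out.
Step 8: r3 = 2 — in agreement.
Step 9: r1 = 0 — no discrepancy.
Step 10: r2 = 3 - 2 = 1 — consistent with the transcript.
The recomputation confirms every line.

no error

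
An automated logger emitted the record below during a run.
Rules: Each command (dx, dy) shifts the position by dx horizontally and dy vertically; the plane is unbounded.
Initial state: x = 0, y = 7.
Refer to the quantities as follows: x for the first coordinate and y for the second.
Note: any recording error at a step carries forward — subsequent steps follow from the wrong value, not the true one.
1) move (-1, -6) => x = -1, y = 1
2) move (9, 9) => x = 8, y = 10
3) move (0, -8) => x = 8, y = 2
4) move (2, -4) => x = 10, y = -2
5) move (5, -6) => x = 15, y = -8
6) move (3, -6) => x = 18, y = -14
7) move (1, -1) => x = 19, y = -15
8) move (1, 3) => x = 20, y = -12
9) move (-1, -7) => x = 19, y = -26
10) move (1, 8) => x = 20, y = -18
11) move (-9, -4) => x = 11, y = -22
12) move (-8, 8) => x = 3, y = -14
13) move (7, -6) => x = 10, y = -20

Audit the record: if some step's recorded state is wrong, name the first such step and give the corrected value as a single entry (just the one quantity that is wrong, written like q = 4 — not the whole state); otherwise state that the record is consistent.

step 9, y = -19

Recomputing the run from the initial state:
step 1: x = -1, y = 1
step 2: x = 8, y = 10
step 3: x = 8, y = 2
step 4: x = 10, y = -2
step 5: x = 15, y = -8
step 6: x = 18, y = -14
step 7: x = 19, y = -15
step 8: x = 20, y = -12
step 9: x = 19, y = -19
step 10: x = 20, y = -11
step 11: x = 11, y = -15
step 12: x = 3, y = -7
step 13: x = 10, y = -13
The first disagreement with the record is at step 9, where the value should be y = -19.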